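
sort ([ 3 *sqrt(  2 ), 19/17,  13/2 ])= [ 19/17, 3*sqrt( 2 ), 13/2 ] 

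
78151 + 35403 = 113554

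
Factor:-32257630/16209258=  - 3^(  -  1)*5^1*13^(-1) * 19^1*169777^1*207811^( - 1 )= -16128815/8104629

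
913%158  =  123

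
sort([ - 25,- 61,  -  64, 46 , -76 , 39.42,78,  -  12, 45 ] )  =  [-76, - 64, - 61, - 25, - 12 , 39.42, 45,  46,78 ] 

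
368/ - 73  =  -6 + 70/73 = - 5.04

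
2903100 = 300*9677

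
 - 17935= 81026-98961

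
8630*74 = 638620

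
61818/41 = 1507 + 31/41 = 1507.76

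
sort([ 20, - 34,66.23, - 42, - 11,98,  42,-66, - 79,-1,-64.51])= [  -  79, - 66, - 64.51,-42, - 34, - 11, - 1,  20 , 42,66.23,98]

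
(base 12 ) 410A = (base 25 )b7g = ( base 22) ed4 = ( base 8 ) 15632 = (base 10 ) 7066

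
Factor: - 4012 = - 2^2*17^1*59^1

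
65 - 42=23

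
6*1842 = 11052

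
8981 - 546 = 8435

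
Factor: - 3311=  - 7^1  *11^1 * 43^1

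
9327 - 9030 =297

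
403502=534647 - 131145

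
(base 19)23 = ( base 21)1k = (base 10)41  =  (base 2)101001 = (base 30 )1B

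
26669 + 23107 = 49776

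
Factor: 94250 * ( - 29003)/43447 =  - 2^1*5^3*13^2*29^1*97^1*1889^( - 1)= - 118849250/1889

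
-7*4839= - 33873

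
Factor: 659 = 659^1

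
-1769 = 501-2270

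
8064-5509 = 2555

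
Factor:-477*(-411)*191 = 37444977=   3^3*53^1*137^1*191^1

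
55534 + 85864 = 141398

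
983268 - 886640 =96628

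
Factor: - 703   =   - 19^1*37^1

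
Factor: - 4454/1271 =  - 2^1*17^1* 31^( -1)*41^ ( - 1)*131^1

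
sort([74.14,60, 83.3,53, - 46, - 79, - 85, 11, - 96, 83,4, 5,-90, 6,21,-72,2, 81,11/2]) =[ - 96, -90, - 85,-79, - 72,  -  46,2, 4,  5 , 11/2, 6,11,21,53, 60,  74.14,81 , 83, 83.3]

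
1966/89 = 1966/89= 22.09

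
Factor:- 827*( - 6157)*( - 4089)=  -  20820529671= -3^1*29^1*47^2*131^1 * 827^1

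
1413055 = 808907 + 604148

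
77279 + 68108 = 145387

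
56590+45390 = 101980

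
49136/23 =49136/23 = 2136.35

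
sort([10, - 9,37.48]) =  [ - 9,10, 37.48]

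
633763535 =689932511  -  56168976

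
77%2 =1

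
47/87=47/87 = 0.54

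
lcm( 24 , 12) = 24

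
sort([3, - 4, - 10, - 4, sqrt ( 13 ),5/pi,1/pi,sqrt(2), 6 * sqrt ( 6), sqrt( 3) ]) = [ - 10,-4, - 4,1/pi, sqrt (2), 5/pi,sqrt(3),  3,sqrt( 13),6 * sqrt( 6) ]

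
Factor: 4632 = 2^3*3^1*193^1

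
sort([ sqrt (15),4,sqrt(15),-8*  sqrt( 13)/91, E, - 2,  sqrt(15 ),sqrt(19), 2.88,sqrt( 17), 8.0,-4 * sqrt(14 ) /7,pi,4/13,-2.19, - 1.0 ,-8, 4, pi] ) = [ - 8,-2.19, - 4 * sqrt( 14)/7,- 2, - 1.0,- 8* sqrt ( 13)/91, 4/13,  E,2.88, pi,pi, sqrt ( 15),sqrt( 15),sqrt(15),4 , 4,  sqrt(17),sqrt( 19 ), 8.0]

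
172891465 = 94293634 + 78597831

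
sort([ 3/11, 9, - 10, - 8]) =[ - 10, - 8,3/11,9 ] 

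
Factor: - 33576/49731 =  - 11192/16577 = -2^3 * 11^( - 2)*137^(  -  1)*1399^1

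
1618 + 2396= 4014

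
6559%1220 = 459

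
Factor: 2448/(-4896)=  - 1/2= -2^(  -  1 ) 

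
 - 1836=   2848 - 4684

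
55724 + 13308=69032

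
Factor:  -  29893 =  - 167^1*179^1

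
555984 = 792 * 702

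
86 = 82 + 4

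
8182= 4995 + 3187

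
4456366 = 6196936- 1740570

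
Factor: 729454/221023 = 934/283 =2^1 * 283^(-1 )*467^1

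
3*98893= 296679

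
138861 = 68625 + 70236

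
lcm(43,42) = 1806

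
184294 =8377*22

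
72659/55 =72659/55 =1321.07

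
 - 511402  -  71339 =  -582741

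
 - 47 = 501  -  548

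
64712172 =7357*8796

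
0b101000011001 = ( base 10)2585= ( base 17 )8g1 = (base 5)40320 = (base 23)4K9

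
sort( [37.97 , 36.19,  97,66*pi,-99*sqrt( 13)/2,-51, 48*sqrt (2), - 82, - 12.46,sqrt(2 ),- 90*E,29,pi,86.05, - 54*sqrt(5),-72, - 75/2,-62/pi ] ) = [ - 90*E,  -  99*sqrt( 13)/2 , - 54* sqrt( 5),-82, - 72, -51, - 75/2, - 62/pi, - 12.46 , sqrt( 2), pi,29, 36.19, 37.97,48*sqrt(2), 86.05,97,66 * pi] 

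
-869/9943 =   -  1 + 9074/9943  =  -0.09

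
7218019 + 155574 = 7373593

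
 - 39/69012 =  - 1 + 22991/23004 =- 0.00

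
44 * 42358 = 1863752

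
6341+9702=16043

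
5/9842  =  5/9842 = 0.00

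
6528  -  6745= - 217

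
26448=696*38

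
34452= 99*348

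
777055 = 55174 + 721881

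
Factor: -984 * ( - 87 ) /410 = 1044/5 = 2^2*3^2*5^( - 1 ) * 29^1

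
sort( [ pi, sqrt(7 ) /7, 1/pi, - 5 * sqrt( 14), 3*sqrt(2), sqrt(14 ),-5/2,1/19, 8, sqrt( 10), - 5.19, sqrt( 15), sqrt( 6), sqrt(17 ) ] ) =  [ - 5*sqrt(14 ), -5.19, - 5/2, 1/19, 1/pi,sqrt(7 )/7,sqrt( 6 ), pi,  sqrt( 10 ),sqrt( 14), sqrt ( 15), sqrt(17),3*sqrt(2),8 ] 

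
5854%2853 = 148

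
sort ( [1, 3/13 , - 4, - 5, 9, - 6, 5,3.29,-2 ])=[ - 6, - 5, - 4 , - 2,3/13,  1,3.29, 5, 9 ] 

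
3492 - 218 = 3274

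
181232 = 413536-232304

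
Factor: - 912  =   - 2^4*3^1*19^1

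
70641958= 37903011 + 32738947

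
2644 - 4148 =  - 1504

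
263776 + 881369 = 1145145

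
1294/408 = 3 +35/204 = 3.17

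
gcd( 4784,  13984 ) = 368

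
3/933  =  1/311 = 0.00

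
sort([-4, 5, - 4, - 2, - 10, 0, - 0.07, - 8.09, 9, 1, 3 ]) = [-10,-8.09, - 4, - 4,  -  2, - 0.07, 0,1, 3 , 5,9]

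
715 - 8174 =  - 7459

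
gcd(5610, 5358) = 6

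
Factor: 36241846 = 2^1*109^1 *166247^1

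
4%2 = 0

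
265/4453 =265/4453 = 0.06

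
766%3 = 1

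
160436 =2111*76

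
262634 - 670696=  - 408062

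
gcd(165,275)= 55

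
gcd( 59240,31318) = 2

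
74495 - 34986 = 39509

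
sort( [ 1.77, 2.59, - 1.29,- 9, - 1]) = [ - 9, - 1.29, - 1,  1.77, 2.59 ]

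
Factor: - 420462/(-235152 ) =329/184 = 2^(  -  3 )*  7^1*23^( - 1) * 47^1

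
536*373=199928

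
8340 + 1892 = 10232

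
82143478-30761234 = 51382244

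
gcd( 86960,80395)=5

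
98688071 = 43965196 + 54722875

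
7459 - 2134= 5325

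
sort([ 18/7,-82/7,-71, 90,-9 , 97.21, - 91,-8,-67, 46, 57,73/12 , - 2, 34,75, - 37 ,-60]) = [ - 91,-71,  -  67,-60,-37, - 82/7,  -  9, - 8 ,-2,  18/7,73/12,  34,46, 57 , 75, 90, 97.21]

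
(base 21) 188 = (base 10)617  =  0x269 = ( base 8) 1151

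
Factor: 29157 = 3^1*9719^1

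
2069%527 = 488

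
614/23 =614/23 = 26.70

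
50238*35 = 1758330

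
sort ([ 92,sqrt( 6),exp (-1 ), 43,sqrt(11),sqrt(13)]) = [exp( - 1),sqrt(6),  sqrt(11) , sqrt(13),43,92 ] 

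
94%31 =1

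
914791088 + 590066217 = 1504857305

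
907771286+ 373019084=1280790370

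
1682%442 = 356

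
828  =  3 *276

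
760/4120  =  19/103= 0.18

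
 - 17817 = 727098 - 744915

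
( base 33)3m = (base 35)3g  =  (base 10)121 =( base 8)171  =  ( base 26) 4H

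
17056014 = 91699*186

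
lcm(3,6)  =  6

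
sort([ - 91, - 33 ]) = [ - 91, - 33]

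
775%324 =127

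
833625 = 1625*513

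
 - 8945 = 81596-90541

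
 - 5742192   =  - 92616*62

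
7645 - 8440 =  - 795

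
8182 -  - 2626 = 10808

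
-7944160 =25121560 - 33065720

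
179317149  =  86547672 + 92769477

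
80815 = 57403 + 23412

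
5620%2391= 838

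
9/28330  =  9/28330 = 0.00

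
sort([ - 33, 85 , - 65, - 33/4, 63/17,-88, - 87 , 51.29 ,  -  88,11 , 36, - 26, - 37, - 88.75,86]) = [-88.75, - 88, - 88 , - 87, - 65, - 37,  -  33, - 26,-33/4 , 63/17 , 11,36,51.29, 85,86 ] 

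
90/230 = 9/23 = 0.39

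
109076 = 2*54538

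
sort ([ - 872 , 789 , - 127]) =[ - 872, - 127,  789]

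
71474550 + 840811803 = 912286353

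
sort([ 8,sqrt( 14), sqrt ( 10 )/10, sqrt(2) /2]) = [ sqrt(10 )/10,sqrt ( 2)/2,sqrt( 14), 8]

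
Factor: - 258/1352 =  - 2^( - 2 )*3^1*13^( - 2) * 43^1= -  129/676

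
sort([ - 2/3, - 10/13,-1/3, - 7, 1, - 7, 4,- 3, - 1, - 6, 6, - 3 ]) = [  -  7, - 7,  -  6, - 3,  -  3, - 1, - 10/13, - 2/3, - 1/3,  1, 4, 6 ]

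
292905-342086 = -49181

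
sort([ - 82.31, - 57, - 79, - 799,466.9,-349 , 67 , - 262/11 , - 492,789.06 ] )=[ - 799,-492 , - 349, - 82.31 , - 79 , - 57, - 262/11, 67,466.9 , 789.06]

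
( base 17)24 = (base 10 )38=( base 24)1E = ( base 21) 1h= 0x26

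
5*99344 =496720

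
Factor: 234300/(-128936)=-2^ ( - 1)*3^1 * 5^2* 11^1*227^(-1 ) = - 825/454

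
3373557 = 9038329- 5664772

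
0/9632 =0 = 0.00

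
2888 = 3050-162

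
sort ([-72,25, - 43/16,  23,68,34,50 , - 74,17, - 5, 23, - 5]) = [-74, - 72, - 5, - 5 , - 43/16,17,23,23,25, 34, 50,68 ]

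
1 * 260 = 260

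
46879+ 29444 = 76323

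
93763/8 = 11720 + 3/8 = 11720.38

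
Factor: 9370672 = 2^4*17^1*47^1 * 733^1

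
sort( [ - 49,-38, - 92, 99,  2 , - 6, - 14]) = [ - 92,- 49, - 38, - 14,-6,2,99]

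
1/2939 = 1/2939 = 0.00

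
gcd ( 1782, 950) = 2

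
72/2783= 72/2783 = 0.03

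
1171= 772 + 399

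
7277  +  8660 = 15937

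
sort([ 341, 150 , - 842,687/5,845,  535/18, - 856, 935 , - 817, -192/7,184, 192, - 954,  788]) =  [ - 954,-856, - 842 , - 817, - 192/7,535/18, 687/5,150 , 184, 192 , 341,788,  845,  935 ] 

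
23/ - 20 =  - 2+17/20= -1.15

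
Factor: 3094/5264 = 221/376 = 2^( - 3) * 13^1*17^1*47^(  -  1) 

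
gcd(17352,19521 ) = 2169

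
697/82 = 17/2 = 8.50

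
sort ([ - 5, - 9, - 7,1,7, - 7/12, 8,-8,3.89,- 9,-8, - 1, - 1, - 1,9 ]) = [ - 9, - 9,-8, - 8, - 7,  -  5,-1, - 1, - 1, - 7/12, 1,3.89, 7, 8, 9] 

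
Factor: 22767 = 3^1*7589^1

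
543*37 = 20091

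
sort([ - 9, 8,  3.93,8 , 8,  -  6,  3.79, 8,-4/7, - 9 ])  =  [ -9, - 9,- 6, - 4/7,  3.79  ,  3.93,8,8,8,  8 ]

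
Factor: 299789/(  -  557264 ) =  - 2^( -4)*7^1*29^( - 1 )*113^1 * 379^1*1201^(-1 ) 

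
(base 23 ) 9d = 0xdc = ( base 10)220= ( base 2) 11011100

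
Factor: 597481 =181^1*3301^1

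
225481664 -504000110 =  - 278518446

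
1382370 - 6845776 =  - 5463406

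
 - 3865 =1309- 5174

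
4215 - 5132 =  - 917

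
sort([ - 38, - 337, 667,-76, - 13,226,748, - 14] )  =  [ - 337, - 76, - 38, - 14,-13 , 226, 667, 748] 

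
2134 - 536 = 1598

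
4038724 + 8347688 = 12386412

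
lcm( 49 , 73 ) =3577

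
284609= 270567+14042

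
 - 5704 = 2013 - 7717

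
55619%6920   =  259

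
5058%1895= 1268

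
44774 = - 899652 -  - 944426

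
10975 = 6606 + 4369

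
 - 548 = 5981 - 6529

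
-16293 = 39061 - 55354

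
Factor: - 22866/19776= - 2^(  -  5)*37^1= - 37/32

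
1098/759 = 366/253=1.45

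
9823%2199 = 1027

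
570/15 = 38  =  38.00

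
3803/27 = 3803/27 = 140.85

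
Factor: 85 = 5^1*17^1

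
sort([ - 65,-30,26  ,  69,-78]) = [ - 78, - 65, - 30, 26, 69] 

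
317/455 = 317/455=0.70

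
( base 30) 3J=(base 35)34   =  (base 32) 3d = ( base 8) 155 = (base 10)109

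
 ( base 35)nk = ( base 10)825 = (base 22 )1fb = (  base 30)RF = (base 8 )1471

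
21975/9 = 7325/3= 2441.67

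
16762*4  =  67048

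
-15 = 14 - 29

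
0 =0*6647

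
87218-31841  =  55377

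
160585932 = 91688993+68896939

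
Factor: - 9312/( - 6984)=2^2*3^(-1) = 4/3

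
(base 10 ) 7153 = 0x1BF1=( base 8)15761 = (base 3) 100210221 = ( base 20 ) HHD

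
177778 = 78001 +99777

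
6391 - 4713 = 1678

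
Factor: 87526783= 89^1*983447^1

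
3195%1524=147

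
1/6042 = 1/6042 = 0.00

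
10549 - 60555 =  - 50006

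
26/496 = 13/248 = 0.05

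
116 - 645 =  - 529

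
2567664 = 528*4863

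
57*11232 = 640224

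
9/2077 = 9/2077  =  0.00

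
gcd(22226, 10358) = 2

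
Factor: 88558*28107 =2489099706 = 2^1*3^4*347^1*44279^1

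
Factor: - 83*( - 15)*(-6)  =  -7470 = - 2^1*3^2 * 5^1*83^1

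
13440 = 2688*5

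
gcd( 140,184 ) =4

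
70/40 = 1 + 3/4  =  1.75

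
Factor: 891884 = 2^2*7^1* 53^1*601^1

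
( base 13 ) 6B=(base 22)41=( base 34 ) 2l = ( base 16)59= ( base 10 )89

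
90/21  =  4  +  2/7 = 4.29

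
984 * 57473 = 56553432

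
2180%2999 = 2180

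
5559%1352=151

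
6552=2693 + 3859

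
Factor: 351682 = 2^1*101^1*1741^1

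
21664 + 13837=35501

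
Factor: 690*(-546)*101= - 38050740 = - 2^2*3^2*5^1*7^1  *13^1*23^1*101^1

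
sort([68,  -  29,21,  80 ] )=[ - 29, 21, 68,80]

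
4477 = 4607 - 130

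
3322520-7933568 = - 4611048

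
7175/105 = 205/3 = 68.33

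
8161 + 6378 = 14539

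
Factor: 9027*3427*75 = 3^3*5^2 * 17^1*23^1*59^1*149^1 = 2320164675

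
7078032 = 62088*114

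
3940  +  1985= 5925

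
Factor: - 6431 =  - 59^1*109^1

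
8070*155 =1250850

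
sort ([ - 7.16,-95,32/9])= [-95 ,-7.16, 32/9]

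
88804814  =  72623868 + 16180946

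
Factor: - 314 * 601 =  - 188714 = - 2^1*157^1 * 601^1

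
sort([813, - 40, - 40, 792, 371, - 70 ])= [ - 70, - 40, - 40,371, 792, 813 ]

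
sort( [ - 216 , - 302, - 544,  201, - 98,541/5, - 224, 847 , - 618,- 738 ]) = [  -  738, - 618, - 544, - 302, - 224, - 216, - 98,541/5, 201, 847 ]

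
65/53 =1 + 12/53  =  1.23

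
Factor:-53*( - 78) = 4134 = 2^1*3^1*13^1*53^1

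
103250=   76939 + 26311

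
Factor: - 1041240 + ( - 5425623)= - 3^1 * 13^1*165817^1= -  6466863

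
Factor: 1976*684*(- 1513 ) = - 2044946592 = - 2^5*3^2 * 13^1*17^1 *19^2*89^1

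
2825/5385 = 565/1077 = 0.52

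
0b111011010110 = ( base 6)25330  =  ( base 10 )3798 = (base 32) 3mm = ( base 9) 5180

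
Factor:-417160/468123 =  - 2^3*3^( - 1 )*5^1*10429^1*156041^ ( - 1)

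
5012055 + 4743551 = 9755606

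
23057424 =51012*452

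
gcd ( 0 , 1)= 1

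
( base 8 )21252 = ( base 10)8874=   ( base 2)10001010101010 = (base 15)2969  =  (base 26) d38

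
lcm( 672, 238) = 11424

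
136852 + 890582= 1027434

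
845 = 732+113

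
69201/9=7689 = 7689.00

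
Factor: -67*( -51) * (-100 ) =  - 341700 = -  2^2*3^1*5^2*17^1*67^1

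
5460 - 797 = 4663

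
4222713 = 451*9363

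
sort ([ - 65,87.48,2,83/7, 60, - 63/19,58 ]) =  [ - 65,- 63/19,2  ,  83/7,58, 60,87.48 ] 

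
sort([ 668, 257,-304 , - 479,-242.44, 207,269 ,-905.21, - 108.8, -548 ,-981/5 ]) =[ - 905.21, - 548, - 479, -304, - 242.44,  -  981/5 ,-108.8,207,257,269, 668]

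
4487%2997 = 1490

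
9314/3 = 3104+2/3=3104.67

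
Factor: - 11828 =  - 2^2*2957^1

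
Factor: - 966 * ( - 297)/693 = 414 =2^1*3^2*23^1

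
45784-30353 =15431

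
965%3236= 965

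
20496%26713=20496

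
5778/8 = 722+1/4= 722.25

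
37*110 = 4070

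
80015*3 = 240045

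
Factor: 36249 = 3^1*43^1*281^1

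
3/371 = 3/371 = 0.01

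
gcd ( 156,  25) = 1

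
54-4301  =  -4247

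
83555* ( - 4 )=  - 334220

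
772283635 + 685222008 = 1457505643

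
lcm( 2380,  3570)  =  7140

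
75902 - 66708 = 9194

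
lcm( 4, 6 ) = 12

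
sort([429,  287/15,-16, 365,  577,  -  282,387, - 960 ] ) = [ - 960, - 282, - 16,  287/15,  365,387, 429,577 ] 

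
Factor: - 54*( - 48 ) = 2592 = 2^5*3^4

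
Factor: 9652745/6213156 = 2^( - 2)*3^(-1)*5^1*37^1*43^( - 1 )*12041^( - 1 )*52177^1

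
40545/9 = 4505 = 4505.00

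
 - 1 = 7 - 8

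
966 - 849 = 117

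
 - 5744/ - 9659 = 5744/9659 =0.59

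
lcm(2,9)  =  18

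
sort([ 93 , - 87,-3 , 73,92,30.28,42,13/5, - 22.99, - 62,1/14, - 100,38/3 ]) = [ -100, - 87, - 62, - 22.99, - 3, 1/14,13/5, 38/3, 30.28,42, 73,92, 93]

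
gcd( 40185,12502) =893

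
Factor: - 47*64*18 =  - 2^7*3^2*47^1  =  - 54144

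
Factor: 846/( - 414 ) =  - 23^(  -  1)*47^1= - 47/23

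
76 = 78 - 2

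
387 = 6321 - 5934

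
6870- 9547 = -2677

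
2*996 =1992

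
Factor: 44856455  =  5^1*7^1*17^1*75389^1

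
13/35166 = 13/35166 = 0.00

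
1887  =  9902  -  8015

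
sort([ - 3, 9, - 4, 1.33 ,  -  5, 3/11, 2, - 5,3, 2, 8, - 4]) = [ - 5 , - 5, - 4, - 4,-3, 3/11, 1.33, 2, 2 , 3, 8, 9 ] 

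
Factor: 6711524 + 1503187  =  8214711 = 3^1 * 107^1 * 157^1 * 163^1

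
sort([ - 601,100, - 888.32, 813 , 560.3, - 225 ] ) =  [  -  888.32, - 601, -225,100, 560.3, 813]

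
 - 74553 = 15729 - 90282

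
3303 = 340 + 2963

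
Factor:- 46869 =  -3^1*17^1  *919^1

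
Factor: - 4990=-2^1*5^1*499^1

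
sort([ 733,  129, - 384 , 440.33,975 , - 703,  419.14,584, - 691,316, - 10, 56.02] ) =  [-703,-691 , - 384 ,-10,56.02,129,316,  419.14 , 440.33,584, 733,975 ]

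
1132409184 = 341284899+791124285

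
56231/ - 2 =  - 28116 + 1/2 = - 28115.50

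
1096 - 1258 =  - 162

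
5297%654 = 65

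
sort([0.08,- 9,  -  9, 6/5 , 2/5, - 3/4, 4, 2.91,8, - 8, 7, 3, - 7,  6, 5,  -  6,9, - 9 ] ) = [ - 9, - 9, - 9, - 8,-7,  -  6,  -  3/4, 0.08,  2/5 , 6/5 , 2.91, 3  ,  4, 5, 6,7,8,  9 ] 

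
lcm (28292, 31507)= 1386308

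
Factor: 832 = 2^6 * 13^1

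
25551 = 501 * 51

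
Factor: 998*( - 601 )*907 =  - 544016786 = - 2^1 * 499^1*601^1*907^1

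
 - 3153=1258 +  - 4411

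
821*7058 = 5794618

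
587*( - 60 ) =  - 35220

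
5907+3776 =9683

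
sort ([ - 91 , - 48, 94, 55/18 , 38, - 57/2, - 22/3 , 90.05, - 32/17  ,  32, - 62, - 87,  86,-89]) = [ - 91 , - 89, - 87, - 62, - 48, - 57/2, - 22/3,  -  32/17,55/18, 32, 38, 86, 90.05,94]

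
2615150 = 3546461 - 931311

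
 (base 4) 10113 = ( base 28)9R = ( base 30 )99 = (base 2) 100010111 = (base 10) 279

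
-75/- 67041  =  25/22347=0.00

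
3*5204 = 15612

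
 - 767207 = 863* (  -  889) 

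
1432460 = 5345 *268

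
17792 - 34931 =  - 17139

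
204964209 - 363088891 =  - 158124682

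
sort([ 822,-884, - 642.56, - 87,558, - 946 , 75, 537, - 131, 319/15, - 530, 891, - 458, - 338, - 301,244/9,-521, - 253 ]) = [ - 946, - 884, - 642.56, - 530, - 521 , - 458, - 338, - 301, - 253, - 131,-87, 319/15, 244/9, 75, 537,558, 822, 891] 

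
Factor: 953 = 953^1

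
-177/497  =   -177/497 =-  0.36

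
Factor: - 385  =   - 5^1*7^1  *  11^1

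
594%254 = 86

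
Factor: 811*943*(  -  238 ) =-182015974 = -2^1*7^1  *  17^1*23^1*41^1 * 811^1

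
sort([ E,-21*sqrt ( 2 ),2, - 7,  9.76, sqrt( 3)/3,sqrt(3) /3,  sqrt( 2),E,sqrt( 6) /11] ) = [  -  21*sqrt(2 ), - 7  ,  sqrt( 6 ) /11,  sqrt( 3) /3,sqrt( 3 ) /3, sqrt(2 ), 2,E, E,  9.76]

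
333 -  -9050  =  9383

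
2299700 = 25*91988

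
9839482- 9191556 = 647926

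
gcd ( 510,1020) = 510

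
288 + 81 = 369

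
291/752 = 291/752= 0.39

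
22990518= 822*27969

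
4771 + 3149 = 7920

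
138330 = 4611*30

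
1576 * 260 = 409760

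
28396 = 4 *7099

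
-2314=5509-7823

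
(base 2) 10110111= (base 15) c3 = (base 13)111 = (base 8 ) 267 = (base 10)183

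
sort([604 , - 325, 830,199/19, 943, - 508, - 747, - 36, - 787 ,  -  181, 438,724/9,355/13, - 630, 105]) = [-787, - 747,-630,-508, - 325  ,- 181 , - 36 , 199/19, 355/13,724/9,105,438, 604, 830,943]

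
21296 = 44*484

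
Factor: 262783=262783^1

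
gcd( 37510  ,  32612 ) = 62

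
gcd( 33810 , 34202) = 98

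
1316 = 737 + 579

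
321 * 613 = 196773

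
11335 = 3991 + 7344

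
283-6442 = - 6159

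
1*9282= 9282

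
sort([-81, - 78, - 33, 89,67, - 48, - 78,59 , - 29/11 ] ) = [ - 81,  -  78, - 78,-48, - 33, - 29/11, 59 , 67,89]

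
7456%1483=41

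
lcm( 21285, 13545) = 148995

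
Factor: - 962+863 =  - 3^2*11^1 =- 99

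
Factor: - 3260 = -2^2*5^1*163^1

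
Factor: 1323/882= 2^( - 1)*3^1 = 3/2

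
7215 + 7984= 15199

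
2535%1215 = 105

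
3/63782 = 3/63782 = 0.00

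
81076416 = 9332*8688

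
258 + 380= 638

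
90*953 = 85770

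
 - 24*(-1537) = 36888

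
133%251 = 133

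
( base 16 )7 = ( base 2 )111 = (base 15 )7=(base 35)7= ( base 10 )7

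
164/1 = 164 = 164.00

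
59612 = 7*8516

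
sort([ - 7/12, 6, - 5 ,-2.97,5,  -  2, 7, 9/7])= [ - 5, - 2.97,-2, - 7/12,9/7,5, 6, 7]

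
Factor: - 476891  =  -476891^1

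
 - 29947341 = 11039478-40986819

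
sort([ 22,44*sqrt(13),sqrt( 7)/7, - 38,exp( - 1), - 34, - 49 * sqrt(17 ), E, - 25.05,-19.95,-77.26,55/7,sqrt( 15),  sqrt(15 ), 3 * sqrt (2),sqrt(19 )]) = [ - 49*sqrt( 17), - 77.26, - 38,-34, - 25.05,-19.95,exp( - 1), sqrt(7) /7,  E,sqrt(15 ),sqrt(15),3*sqrt(2),sqrt( 19), 55/7, 22, 44*sqrt( 13)]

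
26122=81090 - 54968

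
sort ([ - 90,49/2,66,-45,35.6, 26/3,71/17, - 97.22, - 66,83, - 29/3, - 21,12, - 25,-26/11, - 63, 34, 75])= [ - 97.22, - 90, - 66, - 63, - 45, - 25, - 21 , - 29/3, - 26/11,71/17,26/3 , 12, 49/2,34, 35.6 , 66 , 75, 83] 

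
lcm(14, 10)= 70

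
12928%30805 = 12928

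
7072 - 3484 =3588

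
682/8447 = 682/8447 = 0.08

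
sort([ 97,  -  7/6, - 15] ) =[ - 15,  -  7/6,  97]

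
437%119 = 80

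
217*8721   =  1892457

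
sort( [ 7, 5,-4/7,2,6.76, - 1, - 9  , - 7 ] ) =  [ - 9, - 7, - 1, - 4/7,2,5, 6.76, 7] 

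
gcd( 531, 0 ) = 531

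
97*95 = 9215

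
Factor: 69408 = 2^5*3^2 * 241^1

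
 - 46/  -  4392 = 23/2196 = 0.01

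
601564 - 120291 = 481273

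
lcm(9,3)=9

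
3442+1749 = 5191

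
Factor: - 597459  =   - 3^1 * 199153^1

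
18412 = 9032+9380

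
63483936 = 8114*7824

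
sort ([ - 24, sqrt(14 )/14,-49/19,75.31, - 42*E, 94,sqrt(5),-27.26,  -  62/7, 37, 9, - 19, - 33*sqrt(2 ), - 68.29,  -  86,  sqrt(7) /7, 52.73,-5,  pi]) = [ - 42*E,-86,- 68.29, - 33*sqrt ( 2), - 27.26, - 24, - 19,-62/7,  -  5,-49/19,sqrt ( 14)/14, sqrt( 7 ) /7, sqrt( 5),pi, 9, 37, 52.73,75.31, 94]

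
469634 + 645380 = 1115014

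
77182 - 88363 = -11181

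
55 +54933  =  54988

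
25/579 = 25/579 = 0.04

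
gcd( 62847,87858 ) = 9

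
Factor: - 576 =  - 2^6* 3^2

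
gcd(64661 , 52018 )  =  1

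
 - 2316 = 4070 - 6386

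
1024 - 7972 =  - 6948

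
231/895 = 231/895 = 0.26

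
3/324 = 1/108 = 0.01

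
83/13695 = 1/165 = 0.01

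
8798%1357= 656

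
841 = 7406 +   -  6565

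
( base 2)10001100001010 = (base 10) 8970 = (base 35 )7ba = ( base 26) d70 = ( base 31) 9ab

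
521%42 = 17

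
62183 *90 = 5596470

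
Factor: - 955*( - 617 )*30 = 17677050 = 2^1*3^1*5^2*191^1 * 617^1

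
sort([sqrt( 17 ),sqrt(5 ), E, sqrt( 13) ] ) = [sqrt (5),E , sqrt(13), sqrt(17)]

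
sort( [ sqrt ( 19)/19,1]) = [ sqrt( 19)/19,1 ] 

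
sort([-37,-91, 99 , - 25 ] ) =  [-91 ,  -  37, - 25,99]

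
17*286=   4862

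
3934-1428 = 2506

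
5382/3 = 1794 = 1794.00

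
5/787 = 5/787 = 0.01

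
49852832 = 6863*7264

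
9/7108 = 9/7108 = 0.00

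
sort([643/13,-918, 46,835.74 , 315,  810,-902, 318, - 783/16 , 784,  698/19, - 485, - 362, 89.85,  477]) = [ - 918 ,-902,  -  485, - 362, - 783/16, 698/19,46, 643/13,89.85,315,318, 477, 784,810,  835.74]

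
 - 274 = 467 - 741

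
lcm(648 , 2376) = 7128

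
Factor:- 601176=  - 2^3*3^1*37^1*677^1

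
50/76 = 25/38 =0.66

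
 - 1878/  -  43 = 43 + 29/43 = 43.67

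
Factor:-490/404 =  - 245/202  =  - 2^(  -  1)* 5^1*7^2*101^( - 1)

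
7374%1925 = 1599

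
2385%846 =693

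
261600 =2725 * 96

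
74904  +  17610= 92514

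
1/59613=1/59613 = 0.00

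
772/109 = 7 + 9/109 = 7.08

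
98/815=98/815 = 0.12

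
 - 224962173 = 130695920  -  355658093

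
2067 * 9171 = 18956457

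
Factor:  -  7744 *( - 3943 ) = 30534592 = 2^6*11^2*3943^1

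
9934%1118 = 990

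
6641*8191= 54396431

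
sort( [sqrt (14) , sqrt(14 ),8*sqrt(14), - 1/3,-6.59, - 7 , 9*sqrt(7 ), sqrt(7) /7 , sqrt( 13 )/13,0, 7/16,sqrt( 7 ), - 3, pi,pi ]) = [ - 7, - 6.59,  -  3, - 1/3,0, sqrt(13) /13,sqrt(7) /7, 7/16, sqrt( 7 ), pi, pi, sqrt(14), sqrt(14),9*sqrt(7 ), 8*sqrt( 14 )]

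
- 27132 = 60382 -87514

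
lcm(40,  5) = 40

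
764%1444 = 764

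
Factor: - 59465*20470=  - 2^1*5^2*7^1*23^1*89^1*1699^1 = - 1217248550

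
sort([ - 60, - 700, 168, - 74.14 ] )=[ - 700, - 74.14, - 60, 168] 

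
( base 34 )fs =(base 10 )538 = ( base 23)109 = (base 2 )1000011010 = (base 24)MA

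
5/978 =5/978 = 0.01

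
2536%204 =88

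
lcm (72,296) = 2664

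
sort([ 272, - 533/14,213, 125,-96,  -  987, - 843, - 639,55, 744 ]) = [ - 987,-843, - 639, - 96,-533/14, 55, 125, 213,272,744 ] 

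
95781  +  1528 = 97309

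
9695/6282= 9695/6282 = 1.54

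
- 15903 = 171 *( - 93)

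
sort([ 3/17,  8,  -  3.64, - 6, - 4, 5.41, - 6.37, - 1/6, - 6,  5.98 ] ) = [ - 6.37, - 6, - 6,-4 , - 3.64, - 1/6,3/17,5.41,5.98,  8 ]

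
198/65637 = 2/663 = 0.00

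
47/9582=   47/9582=   0.00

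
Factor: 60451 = 61^1*991^1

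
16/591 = 16/591 = 0.03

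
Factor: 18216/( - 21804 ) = -66/79 = -  2^1*3^1*11^1*79^(-1 ) 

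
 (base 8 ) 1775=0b1111111101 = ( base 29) 166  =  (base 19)2fe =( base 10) 1021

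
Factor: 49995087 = 3^1*16665029^1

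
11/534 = 11/534 =0.02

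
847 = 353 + 494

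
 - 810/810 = - 1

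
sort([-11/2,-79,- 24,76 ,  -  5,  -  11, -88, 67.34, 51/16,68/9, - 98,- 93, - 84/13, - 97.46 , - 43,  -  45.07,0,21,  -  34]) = [-98,-97.46, - 93, - 88, -79,-45.07,  -  43,  -  34, - 24,-11, - 84/13,-11/2, - 5, 0,51/16, 68/9, 21,67.34,76]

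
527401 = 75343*7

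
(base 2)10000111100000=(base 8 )20740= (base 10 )8672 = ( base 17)1D02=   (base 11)6574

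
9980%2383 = 448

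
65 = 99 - 34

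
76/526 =38/263  =  0.14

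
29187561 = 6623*4407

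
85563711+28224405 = 113788116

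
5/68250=1/13650  =  0.00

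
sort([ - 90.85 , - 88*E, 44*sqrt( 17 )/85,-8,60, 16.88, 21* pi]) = [ - 88*E,  -  90.85, - 8,  44*sqrt(17) /85,16.88,60,21*pi ] 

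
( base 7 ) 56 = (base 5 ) 131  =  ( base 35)16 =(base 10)41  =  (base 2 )101001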